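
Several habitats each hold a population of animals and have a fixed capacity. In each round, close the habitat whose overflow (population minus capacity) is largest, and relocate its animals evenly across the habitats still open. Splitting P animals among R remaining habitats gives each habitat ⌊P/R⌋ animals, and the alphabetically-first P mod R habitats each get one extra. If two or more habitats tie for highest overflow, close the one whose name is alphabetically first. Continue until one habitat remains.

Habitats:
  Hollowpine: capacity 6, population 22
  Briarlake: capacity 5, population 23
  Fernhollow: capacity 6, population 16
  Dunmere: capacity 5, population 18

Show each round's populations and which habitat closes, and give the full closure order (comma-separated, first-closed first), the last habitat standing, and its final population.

Round 1: Briarlake=23 Dunmere=18 Fernhollow=16 Hollowpine=22 → close Briarlake (overflow 18)
  23÷3 = 7 each, +1 to first 2
Round 2: Dunmere=26 Fernhollow=24 Hollowpine=29 → close Hollowpine (overflow 23)
  29÷2 = 14 each, +1 to first 1
Round 3: Dunmere=41 Fernhollow=38 → close Dunmere (overflow 36)
  41÷1 = 41 each, +1 to first 0

Closure order: Briarlake, Hollowpine, Dunmere
Last habitat: Fernhollow with 79 animals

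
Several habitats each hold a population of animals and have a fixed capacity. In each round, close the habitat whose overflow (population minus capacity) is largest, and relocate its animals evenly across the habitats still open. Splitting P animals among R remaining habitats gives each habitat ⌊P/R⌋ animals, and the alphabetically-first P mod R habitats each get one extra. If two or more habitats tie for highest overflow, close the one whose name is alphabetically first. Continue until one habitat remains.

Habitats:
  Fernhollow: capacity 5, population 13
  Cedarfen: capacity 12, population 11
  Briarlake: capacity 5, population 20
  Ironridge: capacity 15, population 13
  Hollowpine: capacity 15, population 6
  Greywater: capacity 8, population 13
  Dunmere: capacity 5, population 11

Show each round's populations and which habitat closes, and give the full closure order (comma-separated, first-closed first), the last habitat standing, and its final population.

Round 1: Briarlake=20 Cedarfen=11 Dunmere=11 Fernhollow=13 Greywater=13 Hollowpine=6 Ironridge=13 → close Briarlake (overflow 15)
  20÷6 = 3 each, +1 to first 2
Round 2: Cedarfen=15 Dunmere=15 Fernhollow=16 Greywater=16 Hollowpine=9 Ironridge=16 → close Fernhollow (overflow 11)
  16÷5 = 3 each, +1 to first 1
Round 3: Cedarfen=19 Dunmere=18 Greywater=19 Hollowpine=12 Ironridge=19 → close Dunmere (overflow 13)
  18÷4 = 4 each, +1 to first 2
Round 4: Cedarfen=24 Greywater=24 Hollowpine=16 Ironridge=23 → close Greywater (overflow 16)
  24÷3 = 8 each, +1 to first 0
Round 5: Cedarfen=32 Hollowpine=24 Ironridge=31 → close Cedarfen (overflow 20)
  32÷2 = 16 each, +1 to first 0
Round 6: Hollowpine=40 Ironridge=47 → close Ironridge (overflow 32)
  47÷1 = 47 each, +1 to first 0

Closure order: Briarlake, Fernhollow, Dunmere, Greywater, Cedarfen, Ironridge
Last habitat: Hollowpine with 87 animals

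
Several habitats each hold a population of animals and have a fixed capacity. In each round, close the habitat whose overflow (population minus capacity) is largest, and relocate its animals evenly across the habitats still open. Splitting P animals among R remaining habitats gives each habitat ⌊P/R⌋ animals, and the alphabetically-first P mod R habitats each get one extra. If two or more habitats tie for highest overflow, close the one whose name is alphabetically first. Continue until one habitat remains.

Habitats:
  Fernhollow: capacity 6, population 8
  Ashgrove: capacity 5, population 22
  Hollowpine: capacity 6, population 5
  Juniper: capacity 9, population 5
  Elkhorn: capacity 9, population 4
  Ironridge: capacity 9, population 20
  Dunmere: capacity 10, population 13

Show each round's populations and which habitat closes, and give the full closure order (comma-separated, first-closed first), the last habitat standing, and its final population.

Closure order: Ashgrove, Ironridge, Dunmere, Fernhollow, Hollowpine, Elkhorn
Last habitat: Juniper with 77 animals

Round 1: Ashgrove=22 Dunmere=13 Elkhorn=4 Fernhollow=8 Hollowpine=5 Ironridge=20 Juniper=5 → close Ashgrove (overflow 17)
  22÷6 = 3 each, +1 to first 4
Round 2: Dunmere=17 Elkhorn=8 Fernhollow=12 Hollowpine=9 Ironridge=23 Juniper=8 → close Ironridge (overflow 14)
  23÷5 = 4 each, +1 to first 3
Round 3: Dunmere=22 Elkhorn=13 Fernhollow=17 Hollowpine=13 Juniper=12 → close Dunmere (overflow 12)
  22÷4 = 5 each, +1 to first 2
Round 4: Elkhorn=19 Fernhollow=23 Hollowpine=18 Juniper=17 → close Fernhollow (overflow 17)
  23÷3 = 7 each, +1 to first 2
Round 5: Elkhorn=27 Hollowpine=26 Juniper=24 → close Hollowpine (overflow 20)
  26÷2 = 13 each, +1 to first 0
Round 6: Elkhorn=40 Juniper=37 → close Elkhorn (overflow 31)
  40÷1 = 40 each, +1 to first 0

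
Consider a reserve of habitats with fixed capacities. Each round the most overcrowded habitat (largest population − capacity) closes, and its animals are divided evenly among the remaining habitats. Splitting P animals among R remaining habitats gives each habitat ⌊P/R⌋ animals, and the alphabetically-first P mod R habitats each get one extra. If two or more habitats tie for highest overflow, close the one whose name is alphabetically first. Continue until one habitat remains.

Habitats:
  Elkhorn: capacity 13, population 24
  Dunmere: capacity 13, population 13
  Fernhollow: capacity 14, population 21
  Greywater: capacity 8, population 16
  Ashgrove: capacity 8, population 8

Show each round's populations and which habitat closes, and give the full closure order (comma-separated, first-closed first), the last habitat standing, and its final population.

Closure order: Elkhorn, Greywater, Fernhollow, Ashgrove
Last habitat: Dunmere with 82 animals

Round 1: Ashgrove=8 Dunmere=13 Elkhorn=24 Fernhollow=21 Greywater=16 → close Elkhorn (overflow 11)
  24÷4 = 6 each, +1 to first 0
Round 2: Ashgrove=14 Dunmere=19 Fernhollow=27 Greywater=22 → close Greywater (overflow 14)
  22÷3 = 7 each, +1 to first 1
Round 3: Ashgrove=22 Dunmere=26 Fernhollow=34 → close Fernhollow (overflow 20)
  34÷2 = 17 each, +1 to first 0
Round 4: Ashgrove=39 Dunmere=43 → close Ashgrove (overflow 31)
  39÷1 = 39 each, +1 to first 0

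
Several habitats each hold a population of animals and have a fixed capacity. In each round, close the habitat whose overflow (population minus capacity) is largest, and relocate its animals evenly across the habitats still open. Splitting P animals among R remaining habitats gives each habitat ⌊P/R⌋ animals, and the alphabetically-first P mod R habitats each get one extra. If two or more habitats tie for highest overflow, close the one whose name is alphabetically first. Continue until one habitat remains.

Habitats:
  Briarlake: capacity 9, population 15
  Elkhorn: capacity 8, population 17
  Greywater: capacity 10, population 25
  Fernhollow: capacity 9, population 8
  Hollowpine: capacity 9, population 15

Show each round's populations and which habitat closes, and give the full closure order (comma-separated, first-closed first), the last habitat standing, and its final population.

Closure order: Greywater, Elkhorn, Briarlake, Hollowpine
Last habitat: Fernhollow with 80 animals

Round 1: Briarlake=15 Elkhorn=17 Fernhollow=8 Greywater=25 Hollowpine=15 → close Greywater (overflow 15)
  25÷4 = 6 each, +1 to first 1
Round 2: Briarlake=22 Elkhorn=23 Fernhollow=14 Hollowpine=21 → close Elkhorn (overflow 15)
  23÷3 = 7 each, +1 to first 2
Round 3: Briarlake=30 Fernhollow=22 Hollowpine=28 → close Briarlake (overflow 21)
  30÷2 = 15 each, +1 to first 0
Round 4: Fernhollow=37 Hollowpine=43 → close Hollowpine (overflow 34)
  43÷1 = 43 each, +1 to first 0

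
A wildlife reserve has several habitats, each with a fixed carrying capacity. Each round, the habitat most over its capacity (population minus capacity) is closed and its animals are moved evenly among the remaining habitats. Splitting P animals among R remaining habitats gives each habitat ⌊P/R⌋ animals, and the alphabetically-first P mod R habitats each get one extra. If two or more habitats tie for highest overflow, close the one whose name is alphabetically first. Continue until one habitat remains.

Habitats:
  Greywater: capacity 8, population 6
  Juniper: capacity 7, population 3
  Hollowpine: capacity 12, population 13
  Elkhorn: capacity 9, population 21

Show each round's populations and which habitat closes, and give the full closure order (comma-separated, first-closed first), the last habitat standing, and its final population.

Round 1: Elkhorn=21 Greywater=6 Hollowpine=13 Juniper=3 → close Elkhorn (overflow 12)
  21÷3 = 7 each, +1 to first 0
Round 2: Greywater=13 Hollowpine=20 Juniper=10 → close Hollowpine (overflow 8)
  20÷2 = 10 each, +1 to first 0
Round 3: Greywater=23 Juniper=20 → close Greywater (overflow 15)
  23÷1 = 23 each, +1 to first 0

Closure order: Elkhorn, Hollowpine, Greywater
Last habitat: Juniper with 43 animals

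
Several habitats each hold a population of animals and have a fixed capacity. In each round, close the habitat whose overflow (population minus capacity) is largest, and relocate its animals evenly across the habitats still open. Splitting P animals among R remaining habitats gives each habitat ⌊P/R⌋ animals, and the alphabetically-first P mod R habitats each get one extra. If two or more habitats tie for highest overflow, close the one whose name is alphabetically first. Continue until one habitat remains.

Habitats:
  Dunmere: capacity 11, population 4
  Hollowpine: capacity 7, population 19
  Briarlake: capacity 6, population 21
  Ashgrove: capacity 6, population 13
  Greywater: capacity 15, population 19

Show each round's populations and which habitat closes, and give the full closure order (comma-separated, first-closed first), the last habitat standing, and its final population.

Round 1: Ashgrove=13 Briarlake=21 Dunmere=4 Greywater=19 Hollowpine=19 → close Briarlake (overflow 15)
  21÷4 = 5 each, +1 to first 1
Round 2: Ashgrove=19 Dunmere=9 Greywater=24 Hollowpine=24 → close Hollowpine (overflow 17)
  24÷3 = 8 each, +1 to first 0
Round 3: Ashgrove=27 Dunmere=17 Greywater=32 → close Ashgrove (overflow 21)
  27÷2 = 13 each, +1 to first 1
Round 4: Dunmere=31 Greywater=45 → close Greywater (overflow 30)
  45÷1 = 45 each, +1 to first 0

Closure order: Briarlake, Hollowpine, Ashgrove, Greywater
Last habitat: Dunmere with 76 animals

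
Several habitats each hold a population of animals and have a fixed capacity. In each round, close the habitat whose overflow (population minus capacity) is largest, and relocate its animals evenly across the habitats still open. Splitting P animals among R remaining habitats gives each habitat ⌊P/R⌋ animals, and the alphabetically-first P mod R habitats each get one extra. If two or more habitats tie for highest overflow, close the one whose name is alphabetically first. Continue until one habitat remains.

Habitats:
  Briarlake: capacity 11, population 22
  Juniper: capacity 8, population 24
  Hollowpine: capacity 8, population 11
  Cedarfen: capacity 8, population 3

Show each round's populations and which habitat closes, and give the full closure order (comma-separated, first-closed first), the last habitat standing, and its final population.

Closure order: Juniper, Briarlake, Hollowpine
Last habitat: Cedarfen with 60 animals

Round 1: Briarlake=22 Cedarfen=3 Hollowpine=11 Juniper=24 → close Juniper (overflow 16)
  24÷3 = 8 each, +1 to first 0
Round 2: Briarlake=30 Cedarfen=11 Hollowpine=19 → close Briarlake (overflow 19)
  30÷2 = 15 each, +1 to first 0
Round 3: Cedarfen=26 Hollowpine=34 → close Hollowpine (overflow 26)
  34÷1 = 34 each, +1 to first 0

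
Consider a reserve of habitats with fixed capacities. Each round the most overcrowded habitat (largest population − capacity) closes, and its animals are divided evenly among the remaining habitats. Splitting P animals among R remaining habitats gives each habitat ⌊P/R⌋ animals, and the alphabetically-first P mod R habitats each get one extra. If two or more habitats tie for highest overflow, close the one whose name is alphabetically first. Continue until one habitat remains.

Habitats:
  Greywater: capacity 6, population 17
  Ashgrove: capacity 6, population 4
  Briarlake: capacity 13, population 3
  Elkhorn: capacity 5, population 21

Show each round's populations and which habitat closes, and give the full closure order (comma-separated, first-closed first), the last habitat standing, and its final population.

Round 1: Ashgrove=4 Briarlake=3 Elkhorn=21 Greywater=17 → close Elkhorn (overflow 16)
  21÷3 = 7 each, +1 to first 0
Round 2: Ashgrove=11 Briarlake=10 Greywater=24 → close Greywater (overflow 18)
  24÷2 = 12 each, +1 to first 0
Round 3: Ashgrove=23 Briarlake=22 → close Ashgrove (overflow 17)
  23÷1 = 23 each, +1 to first 0

Closure order: Elkhorn, Greywater, Ashgrove
Last habitat: Briarlake with 45 animals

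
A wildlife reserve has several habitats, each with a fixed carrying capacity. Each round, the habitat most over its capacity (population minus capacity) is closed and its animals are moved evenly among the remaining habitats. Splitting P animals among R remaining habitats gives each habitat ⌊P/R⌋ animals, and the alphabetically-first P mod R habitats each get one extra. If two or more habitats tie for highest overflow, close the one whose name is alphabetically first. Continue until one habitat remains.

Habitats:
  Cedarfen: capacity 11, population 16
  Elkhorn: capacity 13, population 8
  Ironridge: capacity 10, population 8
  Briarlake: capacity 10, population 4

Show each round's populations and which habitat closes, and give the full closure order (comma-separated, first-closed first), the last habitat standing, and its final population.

Round 1: Briarlake=4 Cedarfen=16 Elkhorn=8 Ironridge=8 → close Cedarfen (overflow 5)
  16÷3 = 5 each, +1 to first 1
Round 2: Briarlake=10 Elkhorn=13 Ironridge=13 → close Ironridge (overflow 3)
  13÷2 = 6 each, +1 to first 1
Round 3: Briarlake=17 Elkhorn=19 → close Briarlake (overflow 7)
  17÷1 = 17 each, +1 to first 0

Closure order: Cedarfen, Ironridge, Briarlake
Last habitat: Elkhorn with 36 animals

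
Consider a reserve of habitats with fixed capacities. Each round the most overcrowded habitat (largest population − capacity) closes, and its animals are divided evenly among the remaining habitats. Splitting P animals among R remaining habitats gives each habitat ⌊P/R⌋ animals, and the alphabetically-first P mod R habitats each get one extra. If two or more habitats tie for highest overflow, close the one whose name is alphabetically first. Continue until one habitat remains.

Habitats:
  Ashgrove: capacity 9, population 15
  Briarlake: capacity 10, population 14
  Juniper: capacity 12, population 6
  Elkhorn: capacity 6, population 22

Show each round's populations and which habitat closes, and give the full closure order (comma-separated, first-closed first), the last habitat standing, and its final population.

Round 1: Ashgrove=15 Briarlake=14 Elkhorn=22 Juniper=6 → close Elkhorn (overflow 16)
  22÷3 = 7 each, +1 to first 1
Round 2: Ashgrove=23 Briarlake=21 Juniper=13 → close Ashgrove (overflow 14)
  23÷2 = 11 each, +1 to first 1
Round 3: Briarlake=33 Juniper=24 → close Briarlake (overflow 23)
  33÷1 = 33 each, +1 to first 0

Closure order: Elkhorn, Ashgrove, Briarlake
Last habitat: Juniper with 57 animals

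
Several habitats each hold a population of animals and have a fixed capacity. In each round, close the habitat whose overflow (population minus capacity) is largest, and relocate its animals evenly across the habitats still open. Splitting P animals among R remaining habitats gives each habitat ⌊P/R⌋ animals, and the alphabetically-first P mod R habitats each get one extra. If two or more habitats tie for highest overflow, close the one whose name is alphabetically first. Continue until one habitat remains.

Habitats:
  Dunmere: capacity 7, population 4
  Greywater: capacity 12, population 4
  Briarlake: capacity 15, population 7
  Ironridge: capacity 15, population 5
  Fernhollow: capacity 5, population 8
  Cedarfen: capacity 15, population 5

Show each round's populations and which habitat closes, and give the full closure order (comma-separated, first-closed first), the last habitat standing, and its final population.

Closure order: Fernhollow, Dunmere, Briarlake, Cedarfen, Greywater
Last habitat: Ironridge with 33 animals

Round 1: Briarlake=7 Cedarfen=5 Dunmere=4 Fernhollow=8 Greywater=4 Ironridge=5 → close Fernhollow (overflow 3)
  8÷5 = 1 each, +1 to first 3
Round 2: Briarlake=9 Cedarfen=7 Dunmere=6 Greywater=5 Ironridge=6 → close Dunmere (overflow -1)
  6÷4 = 1 each, +1 to first 2
Round 3: Briarlake=11 Cedarfen=9 Greywater=6 Ironridge=7 → close Briarlake (overflow -4)
  11÷3 = 3 each, +1 to first 2
Round 4: Cedarfen=13 Greywater=10 Ironridge=10 → close Cedarfen (overflow -2)
  13÷2 = 6 each, +1 to first 1
Round 5: Greywater=17 Ironridge=16 → close Greywater (overflow 5)
  17÷1 = 17 each, +1 to first 0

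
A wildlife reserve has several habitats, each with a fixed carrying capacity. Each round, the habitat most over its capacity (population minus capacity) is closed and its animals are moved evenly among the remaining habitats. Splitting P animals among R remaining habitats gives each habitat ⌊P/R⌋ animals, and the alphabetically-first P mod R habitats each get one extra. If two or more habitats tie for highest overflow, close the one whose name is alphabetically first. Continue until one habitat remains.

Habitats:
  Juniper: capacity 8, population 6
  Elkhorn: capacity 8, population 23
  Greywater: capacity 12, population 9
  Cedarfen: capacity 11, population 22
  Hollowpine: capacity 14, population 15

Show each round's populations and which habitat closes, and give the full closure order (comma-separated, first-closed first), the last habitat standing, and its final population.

Closure order: Elkhorn, Cedarfen, Hollowpine, Greywater
Last habitat: Juniper with 75 animals

Round 1: Cedarfen=22 Elkhorn=23 Greywater=9 Hollowpine=15 Juniper=6 → close Elkhorn (overflow 15)
  23÷4 = 5 each, +1 to first 3
Round 2: Cedarfen=28 Greywater=15 Hollowpine=21 Juniper=11 → close Cedarfen (overflow 17)
  28÷3 = 9 each, +1 to first 1
Round 3: Greywater=25 Hollowpine=30 Juniper=20 → close Hollowpine (overflow 16)
  30÷2 = 15 each, +1 to first 0
Round 4: Greywater=40 Juniper=35 → close Greywater (overflow 28)
  40÷1 = 40 each, +1 to first 0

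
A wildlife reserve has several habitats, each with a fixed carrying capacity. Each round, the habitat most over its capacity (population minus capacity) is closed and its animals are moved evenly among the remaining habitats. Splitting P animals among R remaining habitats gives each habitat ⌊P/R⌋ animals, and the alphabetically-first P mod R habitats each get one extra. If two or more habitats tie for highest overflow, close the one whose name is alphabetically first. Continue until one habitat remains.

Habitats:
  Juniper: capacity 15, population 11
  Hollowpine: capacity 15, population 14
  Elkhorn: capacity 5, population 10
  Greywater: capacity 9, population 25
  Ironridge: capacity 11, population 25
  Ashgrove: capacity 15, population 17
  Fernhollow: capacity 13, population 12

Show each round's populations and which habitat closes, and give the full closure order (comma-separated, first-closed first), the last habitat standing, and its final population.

Round 1: Ashgrove=17 Elkhorn=10 Fernhollow=12 Greywater=25 Hollowpine=14 Ironridge=25 Juniper=11 → close Greywater (overflow 16)
  25÷6 = 4 each, +1 to first 1
Round 2: Ashgrove=22 Elkhorn=14 Fernhollow=16 Hollowpine=18 Ironridge=29 Juniper=15 → close Ironridge (overflow 18)
  29÷5 = 5 each, +1 to first 4
Round 3: Ashgrove=28 Elkhorn=20 Fernhollow=22 Hollowpine=24 Juniper=20 → close Elkhorn (overflow 15)
  20÷4 = 5 each, +1 to first 0
Round 4: Ashgrove=33 Fernhollow=27 Hollowpine=29 Juniper=25 → close Ashgrove (overflow 18)
  33÷3 = 11 each, +1 to first 0
Round 5: Fernhollow=38 Hollowpine=40 Juniper=36 → close Fernhollow (overflow 25)
  38÷2 = 19 each, +1 to first 0
Round 6: Hollowpine=59 Juniper=55 → close Hollowpine (overflow 44)
  59÷1 = 59 each, +1 to first 0

Closure order: Greywater, Ironridge, Elkhorn, Ashgrove, Fernhollow, Hollowpine
Last habitat: Juniper with 114 animals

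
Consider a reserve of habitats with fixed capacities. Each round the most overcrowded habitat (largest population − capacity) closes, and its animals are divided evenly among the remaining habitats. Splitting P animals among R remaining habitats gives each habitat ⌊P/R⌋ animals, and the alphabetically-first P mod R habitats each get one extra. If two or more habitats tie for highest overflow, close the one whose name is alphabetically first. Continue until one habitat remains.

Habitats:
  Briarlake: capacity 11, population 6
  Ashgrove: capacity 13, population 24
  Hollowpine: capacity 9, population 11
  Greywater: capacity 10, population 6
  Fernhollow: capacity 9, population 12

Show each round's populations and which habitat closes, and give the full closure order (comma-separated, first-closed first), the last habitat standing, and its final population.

Closure order: Ashgrove, Fernhollow, Hollowpine, Briarlake
Last habitat: Greywater with 59 animals

Round 1: Ashgrove=24 Briarlake=6 Fernhollow=12 Greywater=6 Hollowpine=11 → close Ashgrove (overflow 11)
  24÷4 = 6 each, +1 to first 0
Round 2: Briarlake=12 Fernhollow=18 Greywater=12 Hollowpine=17 → close Fernhollow (overflow 9)
  18÷3 = 6 each, +1 to first 0
Round 3: Briarlake=18 Greywater=18 Hollowpine=23 → close Hollowpine (overflow 14)
  23÷2 = 11 each, +1 to first 1
Round 4: Briarlake=30 Greywater=29 → close Briarlake (overflow 19)
  30÷1 = 30 each, +1 to first 0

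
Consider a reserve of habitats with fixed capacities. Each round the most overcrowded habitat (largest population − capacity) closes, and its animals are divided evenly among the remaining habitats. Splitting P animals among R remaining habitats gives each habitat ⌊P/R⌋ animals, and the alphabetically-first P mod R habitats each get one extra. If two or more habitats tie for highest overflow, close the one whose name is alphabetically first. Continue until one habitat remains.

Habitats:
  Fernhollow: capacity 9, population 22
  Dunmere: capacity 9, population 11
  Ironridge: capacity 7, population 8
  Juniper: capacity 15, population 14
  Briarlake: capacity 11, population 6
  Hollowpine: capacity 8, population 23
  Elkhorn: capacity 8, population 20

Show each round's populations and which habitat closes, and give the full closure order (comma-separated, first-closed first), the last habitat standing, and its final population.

Round 1: Briarlake=6 Dunmere=11 Elkhorn=20 Fernhollow=22 Hollowpine=23 Ironridge=8 Juniper=14 → close Hollowpine (overflow 15)
  23÷6 = 3 each, +1 to first 5
Round 2: Briarlake=10 Dunmere=15 Elkhorn=24 Fernhollow=26 Ironridge=12 Juniper=17 → close Fernhollow (overflow 17)
  26÷5 = 5 each, +1 to first 1
Round 3: Briarlake=16 Dunmere=20 Elkhorn=29 Ironridge=17 Juniper=22 → close Elkhorn (overflow 21)
  29÷4 = 7 each, +1 to first 1
Round 4: Briarlake=24 Dunmere=27 Ironridge=24 Juniper=29 → close Dunmere (overflow 18)
  27÷3 = 9 each, +1 to first 0
Round 5: Briarlake=33 Ironridge=33 Juniper=38 → close Ironridge (overflow 26)
  33÷2 = 16 each, +1 to first 1
Round 6: Briarlake=50 Juniper=54 → close Briarlake (overflow 39)
  50÷1 = 50 each, +1 to first 0

Closure order: Hollowpine, Fernhollow, Elkhorn, Dunmere, Ironridge, Briarlake
Last habitat: Juniper with 104 animals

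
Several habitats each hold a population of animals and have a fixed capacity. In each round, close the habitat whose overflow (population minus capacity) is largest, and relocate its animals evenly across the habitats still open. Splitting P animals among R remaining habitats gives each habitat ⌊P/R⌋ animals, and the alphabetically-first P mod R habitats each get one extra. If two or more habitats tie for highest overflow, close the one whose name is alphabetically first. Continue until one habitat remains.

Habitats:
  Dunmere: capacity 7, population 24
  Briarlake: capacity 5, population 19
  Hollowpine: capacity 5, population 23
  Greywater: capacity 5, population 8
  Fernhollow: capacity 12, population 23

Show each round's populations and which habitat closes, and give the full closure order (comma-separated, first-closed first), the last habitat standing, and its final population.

Closure order: Hollowpine, Dunmere, Briarlake, Fernhollow
Last habitat: Greywater with 97 animals

Round 1: Briarlake=19 Dunmere=24 Fernhollow=23 Greywater=8 Hollowpine=23 → close Hollowpine (overflow 18)
  23÷4 = 5 each, +1 to first 3
Round 2: Briarlake=25 Dunmere=30 Fernhollow=29 Greywater=13 → close Dunmere (overflow 23)
  30÷3 = 10 each, +1 to first 0
Round 3: Briarlake=35 Fernhollow=39 Greywater=23 → close Briarlake (overflow 30)
  35÷2 = 17 each, +1 to first 1
Round 4: Fernhollow=57 Greywater=40 → close Fernhollow (overflow 45)
  57÷1 = 57 each, +1 to first 0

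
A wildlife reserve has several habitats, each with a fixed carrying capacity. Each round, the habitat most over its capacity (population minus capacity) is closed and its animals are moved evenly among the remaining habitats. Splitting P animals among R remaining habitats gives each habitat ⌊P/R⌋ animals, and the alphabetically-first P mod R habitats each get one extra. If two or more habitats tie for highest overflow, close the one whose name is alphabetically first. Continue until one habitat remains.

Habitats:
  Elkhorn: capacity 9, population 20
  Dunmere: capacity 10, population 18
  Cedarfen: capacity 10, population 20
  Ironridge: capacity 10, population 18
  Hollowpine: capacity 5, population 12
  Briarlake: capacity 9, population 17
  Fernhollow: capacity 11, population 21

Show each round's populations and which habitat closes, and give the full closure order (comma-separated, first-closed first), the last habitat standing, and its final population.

Closure order: Elkhorn, Cedarfen, Fernhollow, Briarlake, Dunmere, Hollowpine
Last habitat: Ironridge with 126 animals

Round 1: Briarlake=17 Cedarfen=20 Dunmere=18 Elkhorn=20 Fernhollow=21 Hollowpine=12 Ironridge=18 → close Elkhorn (overflow 11)
  20÷6 = 3 each, +1 to first 2
Round 2: Briarlake=21 Cedarfen=24 Dunmere=21 Fernhollow=24 Hollowpine=15 Ironridge=21 → close Cedarfen (overflow 14)
  24÷5 = 4 each, +1 to first 4
Round 3: Briarlake=26 Dunmere=26 Fernhollow=29 Hollowpine=20 Ironridge=25 → close Fernhollow (overflow 18)
  29÷4 = 7 each, +1 to first 1
Round 4: Briarlake=34 Dunmere=33 Hollowpine=27 Ironridge=32 → close Briarlake (overflow 25)
  34÷3 = 11 each, +1 to first 1
Round 5: Dunmere=45 Hollowpine=38 Ironridge=43 → close Dunmere (overflow 35)
  45÷2 = 22 each, +1 to first 1
Round 6: Hollowpine=61 Ironridge=65 → close Hollowpine (overflow 56)
  61÷1 = 61 each, +1 to first 0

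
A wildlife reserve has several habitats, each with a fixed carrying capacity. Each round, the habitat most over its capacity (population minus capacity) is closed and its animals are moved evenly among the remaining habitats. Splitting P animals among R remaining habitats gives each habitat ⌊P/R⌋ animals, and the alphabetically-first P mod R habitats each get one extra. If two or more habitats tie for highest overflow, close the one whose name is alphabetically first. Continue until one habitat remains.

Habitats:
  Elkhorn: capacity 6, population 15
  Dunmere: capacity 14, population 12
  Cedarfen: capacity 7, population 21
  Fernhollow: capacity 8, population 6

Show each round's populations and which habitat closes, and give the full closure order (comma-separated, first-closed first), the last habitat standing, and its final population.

Closure order: Cedarfen, Elkhorn, Dunmere
Last habitat: Fernhollow with 54 animals

Round 1: Cedarfen=21 Dunmere=12 Elkhorn=15 Fernhollow=6 → close Cedarfen (overflow 14)
  21÷3 = 7 each, +1 to first 0
Round 2: Dunmere=19 Elkhorn=22 Fernhollow=13 → close Elkhorn (overflow 16)
  22÷2 = 11 each, +1 to first 0
Round 3: Dunmere=30 Fernhollow=24 → close Dunmere (overflow 16)
  30÷1 = 30 each, +1 to first 0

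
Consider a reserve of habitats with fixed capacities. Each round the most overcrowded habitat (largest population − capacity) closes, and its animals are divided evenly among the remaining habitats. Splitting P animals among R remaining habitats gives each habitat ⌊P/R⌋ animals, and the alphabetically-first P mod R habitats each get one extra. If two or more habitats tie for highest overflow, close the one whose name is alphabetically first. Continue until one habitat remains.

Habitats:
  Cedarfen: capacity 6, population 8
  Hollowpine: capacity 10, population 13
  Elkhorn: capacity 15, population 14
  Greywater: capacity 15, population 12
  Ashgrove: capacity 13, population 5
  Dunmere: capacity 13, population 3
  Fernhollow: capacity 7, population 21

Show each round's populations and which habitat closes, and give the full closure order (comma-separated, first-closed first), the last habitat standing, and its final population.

Closure order: Fernhollow, Cedarfen, Hollowpine, Elkhorn, Greywater, Ashgrove
Last habitat: Dunmere with 76 animals

Round 1: Ashgrove=5 Cedarfen=8 Dunmere=3 Elkhorn=14 Fernhollow=21 Greywater=12 Hollowpine=13 → close Fernhollow (overflow 14)
  21÷6 = 3 each, +1 to first 3
Round 2: Ashgrove=9 Cedarfen=12 Dunmere=7 Elkhorn=17 Greywater=15 Hollowpine=16 → close Cedarfen (overflow 6)
  12÷5 = 2 each, +1 to first 2
Round 3: Ashgrove=12 Dunmere=10 Elkhorn=19 Greywater=17 Hollowpine=18 → close Hollowpine (overflow 8)
  18÷4 = 4 each, +1 to first 2
Round 4: Ashgrove=17 Dunmere=15 Elkhorn=23 Greywater=21 → close Elkhorn (overflow 8)
  23÷3 = 7 each, +1 to first 2
Round 5: Ashgrove=25 Dunmere=23 Greywater=28 → close Greywater (overflow 13)
  28÷2 = 14 each, +1 to first 0
Round 6: Ashgrove=39 Dunmere=37 → close Ashgrove (overflow 26)
  39÷1 = 39 each, +1 to first 0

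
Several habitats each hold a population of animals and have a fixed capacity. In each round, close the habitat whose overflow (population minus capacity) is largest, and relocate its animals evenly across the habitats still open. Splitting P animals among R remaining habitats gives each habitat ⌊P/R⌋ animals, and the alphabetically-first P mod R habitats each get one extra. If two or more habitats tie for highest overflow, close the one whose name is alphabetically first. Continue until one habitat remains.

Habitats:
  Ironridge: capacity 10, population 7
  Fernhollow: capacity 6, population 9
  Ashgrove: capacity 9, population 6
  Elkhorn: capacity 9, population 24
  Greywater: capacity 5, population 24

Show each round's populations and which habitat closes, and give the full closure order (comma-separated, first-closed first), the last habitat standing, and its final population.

Closure order: Greywater, Elkhorn, Fernhollow, Ashgrove
Last habitat: Ironridge with 70 animals

Round 1: Ashgrove=6 Elkhorn=24 Fernhollow=9 Greywater=24 Ironridge=7 → close Greywater (overflow 19)
  24÷4 = 6 each, +1 to first 0
Round 2: Ashgrove=12 Elkhorn=30 Fernhollow=15 Ironridge=13 → close Elkhorn (overflow 21)
  30÷3 = 10 each, +1 to first 0
Round 3: Ashgrove=22 Fernhollow=25 Ironridge=23 → close Fernhollow (overflow 19)
  25÷2 = 12 each, +1 to first 1
Round 4: Ashgrove=35 Ironridge=35 → close Ashgrove (overflow 26)
  35÷1 = 35 each, +1 to first 0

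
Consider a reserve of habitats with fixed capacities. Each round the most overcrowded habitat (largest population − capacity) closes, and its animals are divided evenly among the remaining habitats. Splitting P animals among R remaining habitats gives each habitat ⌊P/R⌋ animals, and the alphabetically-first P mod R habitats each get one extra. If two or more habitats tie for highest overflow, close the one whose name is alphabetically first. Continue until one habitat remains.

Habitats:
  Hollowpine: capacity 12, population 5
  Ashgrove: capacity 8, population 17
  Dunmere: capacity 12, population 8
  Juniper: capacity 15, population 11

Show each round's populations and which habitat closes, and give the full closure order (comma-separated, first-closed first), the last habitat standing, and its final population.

Round 1: Ashgrove=17 Dunmere=8 Hollowpine=5 Juniper=11 → close Ashgrove (overflow 9)
  17÷3 = 5 each, +1 to first 2
Round 2: Dunmere=14 Hollowpine=11 Juniper=16 → close Dunmere (overflow 2)
  14÷2 = 7 each, +1 to first 0
Round 3: Hollowpine=18 Juniper=23 → close Juniper (overflow 8)
  23÷1 = 23 each, +1 to first 0

Closure order: Ashgrove, Dunmere, Juniper
Last habitat: Hollowpine with 41 animals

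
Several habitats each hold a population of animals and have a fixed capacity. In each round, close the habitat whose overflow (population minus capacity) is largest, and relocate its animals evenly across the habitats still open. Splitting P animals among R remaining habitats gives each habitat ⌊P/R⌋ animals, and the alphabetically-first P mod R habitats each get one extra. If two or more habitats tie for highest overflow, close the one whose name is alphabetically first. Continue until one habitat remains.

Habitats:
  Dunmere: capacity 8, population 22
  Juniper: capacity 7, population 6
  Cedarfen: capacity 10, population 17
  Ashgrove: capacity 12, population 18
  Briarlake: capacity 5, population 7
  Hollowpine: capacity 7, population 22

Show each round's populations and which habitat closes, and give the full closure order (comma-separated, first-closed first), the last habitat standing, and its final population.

Closure order: Hollowpine, Dunmere, Ashgrove, Cedarfen, Briarlake
Last habitat: Juniper with 92 animals

Round 1: Ashgrove=18 Briarlake=7 Cedarfen=17 Dunmere=22 Hollowpine=22 Juniper=6 → close Hollowpine (overflow 15)
  22÷5 = 4 each, +1 to first 2
Round 2: Ashgrove=23 Briarlake=12 Cedarfen=21 Dunmere=26 Juniper=10 → close Dunmere (overflow 18)
  26÷4 = 6 each, +1 to first 2
Round 3: Ashgrove=30 Briarlake=19 Cedarfen=27 Juniper=16 → close Ashgrove (overflow 18)
  30÷3 = 10 each, +1 to first 0
Round 4: Briarlake=29 Cedarfen=37 Juniper=26 → close Cedarfen (overflow 27)
  37÷2 = 18 each, +1 to first 1
Round 5: Briarlake=48 Juniper=44 → close Briarlake (overflow 43)
  48÷1 = 48 each, +1 to first 0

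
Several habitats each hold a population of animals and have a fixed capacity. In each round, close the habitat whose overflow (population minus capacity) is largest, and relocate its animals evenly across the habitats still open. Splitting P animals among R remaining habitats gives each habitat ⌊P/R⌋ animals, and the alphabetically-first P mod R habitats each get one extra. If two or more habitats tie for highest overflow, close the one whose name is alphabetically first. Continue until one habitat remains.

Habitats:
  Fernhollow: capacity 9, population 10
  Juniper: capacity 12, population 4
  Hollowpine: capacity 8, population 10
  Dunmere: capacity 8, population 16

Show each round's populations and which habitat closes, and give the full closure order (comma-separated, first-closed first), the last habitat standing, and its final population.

Closure order: Dunmere, Fernhollow, Hollowpine
Last habitat: Juniper with 40 animals

Round 1: Dunmere=16 Fernhollow=10 Hollowpine=10 Juniper=4 → close Dunmere (overflow 8)
  16÷3 = 5 each, +1 to first 1
Round 2: Fernhollow=16 Hollowpine=15 Juniper=9 → close Fernhollow (overflow 7)
  16÷2 = 8 each, +1 to first 0
Round 3: Hollowpine=23 Juniper=17 → close Hollowpine (overflow 15)
  23÷1 = 23 each, +1 to first 0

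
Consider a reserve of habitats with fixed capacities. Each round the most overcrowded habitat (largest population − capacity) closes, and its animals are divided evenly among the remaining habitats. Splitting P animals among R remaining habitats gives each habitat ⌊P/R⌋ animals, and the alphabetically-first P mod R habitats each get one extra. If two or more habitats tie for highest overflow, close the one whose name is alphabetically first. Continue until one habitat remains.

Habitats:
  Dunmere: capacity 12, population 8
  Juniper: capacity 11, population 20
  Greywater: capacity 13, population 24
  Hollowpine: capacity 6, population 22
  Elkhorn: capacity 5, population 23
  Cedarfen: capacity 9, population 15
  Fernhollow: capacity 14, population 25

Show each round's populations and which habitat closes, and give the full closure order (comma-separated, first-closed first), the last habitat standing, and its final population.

Closure order: Elkhorn, Hollowpine, Fernhollow, Greywater, Cedarfen, Juniper
Last habitat: Dunmere with 137 animals

Round 1: Cedarfen=15 Dunmere=8 Elkhorn=23 Fernhollow=25 Greywater=24 Hollowpine=22 Juniper=20 → close Elkhorn (overflow 18)
  23÷6 = 3 each, +1 to first 5
Round 2: Cedarfen=19 Dunmere=12 Fernhollow=29 Greywater=28 Hollowpine=26 Juniper=23 → close Hollowpine (overflow 20)
  26÷5 = 5 each, +1 to first 1
Round 3: Cedarfen=25 Dunmere=17 Fernhollow=34 Greywater=33 Juniper=28 → close Fernhollow (overflow 20)
  34÷4 = 8 each, +1 to first 2
Round 4: Cedarfen=34 Dunmere=26 Greywater=41 Juniper=36 → close Greywater (overflow 28)
  41÷3 = 13 each, +1 to first 2
Round 5: Cedarfen=48 Dunmere=40 Juniper=49 → close Cedarfen (overflow 39)
  48÷2 = 24 each, +1 to first 0
Round 6: Dunmere=64 Juniper=73 → close Juniper (overflow 62)
  73÷1 = 73 each, +1 to first 0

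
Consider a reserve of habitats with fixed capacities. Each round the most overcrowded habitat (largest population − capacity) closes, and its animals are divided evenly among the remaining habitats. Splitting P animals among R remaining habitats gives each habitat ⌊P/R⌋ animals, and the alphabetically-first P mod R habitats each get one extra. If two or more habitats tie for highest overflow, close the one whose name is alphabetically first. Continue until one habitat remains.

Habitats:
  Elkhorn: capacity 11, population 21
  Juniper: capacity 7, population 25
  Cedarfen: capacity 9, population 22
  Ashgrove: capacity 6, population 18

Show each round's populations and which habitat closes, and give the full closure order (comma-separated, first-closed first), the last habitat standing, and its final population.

Round 1: Ashgrove=18 Cedarfen=22 Elkhorn=21 Juniper=25 → close Juniper (overflow 18)
  25÷3 = 8 each, +1 to first 1
Round 2: Ashgrove=27 Cedarfen=30 Elkhorn=29 → close Ashgrove (overflow 21)
  27÷2 = 13 each, +1 to first 1
Round 3: Cedarfen=44 Elkhorn=42 → close Cedarfen (overflow 35)
  44÷1 = 44 each, +1 to first 0

Closure order: Juniper, Ashgrove, Cedarfen
Last habitat: Elkhorn with 86 animals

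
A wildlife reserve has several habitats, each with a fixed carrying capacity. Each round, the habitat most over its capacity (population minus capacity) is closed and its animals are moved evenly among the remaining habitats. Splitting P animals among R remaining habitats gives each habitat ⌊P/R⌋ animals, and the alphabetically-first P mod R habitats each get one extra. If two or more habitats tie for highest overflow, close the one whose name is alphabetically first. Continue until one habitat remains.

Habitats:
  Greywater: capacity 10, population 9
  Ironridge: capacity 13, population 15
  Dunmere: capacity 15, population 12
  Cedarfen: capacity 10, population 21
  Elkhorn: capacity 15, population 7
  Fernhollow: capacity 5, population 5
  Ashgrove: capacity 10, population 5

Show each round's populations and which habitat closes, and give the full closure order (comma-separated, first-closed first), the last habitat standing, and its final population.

Closure order: Cedarfen, Ironridge, Fernhollow, Dunmere, Ashgrove, Greywater
Last habitat: Elkhorn with 74 animals

Round 1: Ashgrove=5 Cedarfen=21 Dunmere=12 Elkhorn=7 Fernhollow=5 Greywater=9 Ironridge=15 → close Cedarfen (overflow 11)
  21÷6 = 3 each, +1 to first 3
Round 2: Ashgrove=9 Dunmere=16 Elkhorn=11 Fernhollow=8 Greywater=12 Ironridge=18 → close Ironridge (overflow 5)
  18÷5 = 3 each, +1 to first 3
Round 3: Ashgrove=13 Dunmere=20 Elkhorn=15 Fernhollow=11 Greywater=15 → close Fernhollow (overflow 6)
  11÷4 = 2 each, +1 to first 3
Round 4: Ashgrove=16 Dunmere=23 Elkhorn=18 Greywater=17 → close Dunmere (overflow 8)
  23÷3 = 7 each, +1 to first 2
Round 5: Ashgrove=24 Elkhorn=26 Greywater=24 → close Ashgrove (overflow 14)
  24÷2 = 12 each, +1 to first 0
Round 6: Elkhorn=38 Greywater=36 → close Greywater (overflow 26)
  36÷1 = 36 each, +1 to first 0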